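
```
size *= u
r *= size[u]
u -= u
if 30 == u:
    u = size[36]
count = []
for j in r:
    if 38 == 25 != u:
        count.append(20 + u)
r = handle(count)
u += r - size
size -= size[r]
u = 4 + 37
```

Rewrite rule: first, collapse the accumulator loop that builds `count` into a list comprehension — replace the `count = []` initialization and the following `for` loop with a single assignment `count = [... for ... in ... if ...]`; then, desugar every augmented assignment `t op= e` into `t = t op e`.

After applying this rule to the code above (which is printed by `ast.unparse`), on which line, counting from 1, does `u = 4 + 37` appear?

Transformed code:
size = size * u
r = r * size[u]
u = u - u
if 30 == u:
    u = size[36]
count = [20 + u for j in r if 38 == 25 != u]
r = handle(count)
u = u + (r - size)
size = size - size[r]
u = 4 + 37

10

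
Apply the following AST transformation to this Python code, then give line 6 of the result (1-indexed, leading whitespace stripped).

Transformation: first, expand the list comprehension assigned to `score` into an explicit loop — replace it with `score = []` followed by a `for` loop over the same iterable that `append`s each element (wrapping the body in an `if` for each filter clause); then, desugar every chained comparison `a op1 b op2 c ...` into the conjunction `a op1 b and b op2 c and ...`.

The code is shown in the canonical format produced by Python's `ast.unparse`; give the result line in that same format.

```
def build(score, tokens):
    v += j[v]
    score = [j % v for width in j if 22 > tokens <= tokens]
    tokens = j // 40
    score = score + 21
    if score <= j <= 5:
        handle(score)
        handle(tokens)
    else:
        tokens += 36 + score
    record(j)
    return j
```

Transformed code:
def build(score, tokens):
    v += j[v]
    score = []
    for width in j:
        if 22 > tokens and tokens <= tokens:
            score.append(j % v)
    tokens = j // 40
    score = score + 21
    if score <= j and j <= 5:
        handle(score)
        handle(tokens)
    else:
        tokens += 36 + score
    record(j)
    return j

score.append(j % v)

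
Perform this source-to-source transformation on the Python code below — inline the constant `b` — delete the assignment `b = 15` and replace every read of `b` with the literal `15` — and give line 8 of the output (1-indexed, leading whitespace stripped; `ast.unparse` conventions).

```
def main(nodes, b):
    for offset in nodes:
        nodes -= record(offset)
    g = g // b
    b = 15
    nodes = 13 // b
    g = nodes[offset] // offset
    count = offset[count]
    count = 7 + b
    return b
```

count = 7 + 15

Transformed code:
def main(nodes, b):
    for offset in nodes:
        nodes -= record(offset)
    g = g // 15
    nodes = 13 // 15
    g = nodes[offset] // offset
    count = offset[count]
    count = 7 + 15
    return 15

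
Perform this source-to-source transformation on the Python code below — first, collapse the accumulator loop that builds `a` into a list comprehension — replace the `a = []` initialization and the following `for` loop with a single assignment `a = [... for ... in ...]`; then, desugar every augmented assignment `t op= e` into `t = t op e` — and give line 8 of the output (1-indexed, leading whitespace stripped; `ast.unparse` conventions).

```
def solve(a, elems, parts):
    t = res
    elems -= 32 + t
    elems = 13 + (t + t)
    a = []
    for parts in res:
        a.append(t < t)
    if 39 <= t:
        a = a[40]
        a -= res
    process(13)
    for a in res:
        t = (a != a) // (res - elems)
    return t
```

Transformed code:
def solve(a, elems, parts):
    t = res
    elems = elems - (32 + t)
    elems = 13 + (t + t)
    a = [t < t for parts in res]
    if 39 <= t:
        a = a[40]
        a = a - res
    process(13)
    for a in res:
        t = (a != a) // (res - elems)
    return t

a = a - res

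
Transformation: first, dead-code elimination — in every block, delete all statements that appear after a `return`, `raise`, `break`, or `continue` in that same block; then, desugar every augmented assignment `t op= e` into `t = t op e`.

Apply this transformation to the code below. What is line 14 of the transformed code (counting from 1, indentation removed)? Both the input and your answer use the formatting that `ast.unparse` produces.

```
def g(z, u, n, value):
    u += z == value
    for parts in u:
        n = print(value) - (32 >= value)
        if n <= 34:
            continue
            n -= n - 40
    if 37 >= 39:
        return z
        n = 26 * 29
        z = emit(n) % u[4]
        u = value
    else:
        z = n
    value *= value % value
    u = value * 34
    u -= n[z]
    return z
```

Transformed code:
def g(z, u, n, value):
    u = u + (z == value)
    for parts in u:
        n = print(value) - (32 >= value)
        if n <= 34:
            continue
    if 37 >= 39:
        return z
    else:
        z = n
    value = value * (value % value)
    u = value * 34
    u = u - n[z]
    return z

return z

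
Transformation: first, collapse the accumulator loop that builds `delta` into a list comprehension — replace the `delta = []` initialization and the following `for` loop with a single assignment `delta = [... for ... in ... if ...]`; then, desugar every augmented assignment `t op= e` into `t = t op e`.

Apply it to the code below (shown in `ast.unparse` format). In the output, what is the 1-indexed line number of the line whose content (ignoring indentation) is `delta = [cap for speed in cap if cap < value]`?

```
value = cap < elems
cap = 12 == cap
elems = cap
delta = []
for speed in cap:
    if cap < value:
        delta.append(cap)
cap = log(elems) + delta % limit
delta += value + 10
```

Transformed code:
value = cap < elems
cap = 12 == cap
elems = cap
delta = [cap for speed in cap if cap < value]
cap = log(elems) + delta % limit
delta = delta + (value + 10)

4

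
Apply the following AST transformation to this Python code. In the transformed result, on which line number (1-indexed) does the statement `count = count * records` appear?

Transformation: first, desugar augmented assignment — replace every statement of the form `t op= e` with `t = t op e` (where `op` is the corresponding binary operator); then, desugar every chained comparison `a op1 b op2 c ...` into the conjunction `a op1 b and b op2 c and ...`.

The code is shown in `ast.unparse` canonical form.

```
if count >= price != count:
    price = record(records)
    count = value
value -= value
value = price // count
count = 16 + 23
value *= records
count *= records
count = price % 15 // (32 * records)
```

8

Transformed code:
if count >= price and price != count:
    price = record(records)
    count = value
value = value - value
value = price // count
count = 16 + 23
value = value * records
count = count * records
count = price % 15 // (32 * records)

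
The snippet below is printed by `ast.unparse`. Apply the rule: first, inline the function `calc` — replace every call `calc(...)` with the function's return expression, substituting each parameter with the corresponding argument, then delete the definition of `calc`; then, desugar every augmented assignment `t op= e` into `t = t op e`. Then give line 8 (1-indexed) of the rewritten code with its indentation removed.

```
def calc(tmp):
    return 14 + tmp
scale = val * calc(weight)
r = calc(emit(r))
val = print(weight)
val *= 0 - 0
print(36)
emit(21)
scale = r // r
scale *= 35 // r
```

Transformed code:
scale = val * (14 + weight)
r = 14 + emit(r)
val = print(weight)
val = val * (0 - 0)
print(36)
emit(21)
scale = r // r
scale = scale * (35 // r)

scale = scale * (35 // r)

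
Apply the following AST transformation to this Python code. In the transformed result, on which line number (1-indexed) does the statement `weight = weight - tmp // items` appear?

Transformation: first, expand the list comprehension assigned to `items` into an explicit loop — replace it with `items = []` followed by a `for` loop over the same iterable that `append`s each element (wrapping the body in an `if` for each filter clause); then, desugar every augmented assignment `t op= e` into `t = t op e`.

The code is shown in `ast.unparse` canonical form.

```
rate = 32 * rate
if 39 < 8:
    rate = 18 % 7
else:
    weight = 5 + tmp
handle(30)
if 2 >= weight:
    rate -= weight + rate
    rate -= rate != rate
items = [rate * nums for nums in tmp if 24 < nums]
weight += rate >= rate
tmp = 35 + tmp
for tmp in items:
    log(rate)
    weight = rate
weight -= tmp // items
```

Transformed code:
rate = 32 * rate
if 39 < 8:
    rate = 18 % 7
else:
    weight = 5 + tmp
handle(30)
if 2 >= weight:
    rate = rate - (weight + rate)
    rate = rate - (rate != rate)
items = []
for nums in tmp:
    if 24 < nums:
        items.append(rate * nums)
weight = weight + (rate >= rate)
tmp = 35 + tmp
for tmp in items:
    log(rate)
    weight = rate
weight = weight - tmp // items

19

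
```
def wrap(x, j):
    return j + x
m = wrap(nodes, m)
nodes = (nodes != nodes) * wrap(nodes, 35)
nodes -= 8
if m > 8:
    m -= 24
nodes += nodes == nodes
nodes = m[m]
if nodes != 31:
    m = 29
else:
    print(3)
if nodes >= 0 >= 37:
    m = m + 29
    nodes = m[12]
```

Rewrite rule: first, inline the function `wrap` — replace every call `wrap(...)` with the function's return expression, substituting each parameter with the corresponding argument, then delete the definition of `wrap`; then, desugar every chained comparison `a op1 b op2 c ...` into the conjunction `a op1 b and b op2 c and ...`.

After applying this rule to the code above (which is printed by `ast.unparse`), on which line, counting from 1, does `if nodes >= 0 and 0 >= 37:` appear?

12

Transformed code:
m = m + nodes
nodes = (nodes != nodes) * (35 + nodes)
nodes -= 8
if m > 8:
    m -= 24
nodes += nodes == nodes
nodes = m[m]
if nodes != 31:
    m = 29
else:
    print(3)
if nodes >= 0 and 0 >= 37:
    m = m + 29
    nodes = m[12]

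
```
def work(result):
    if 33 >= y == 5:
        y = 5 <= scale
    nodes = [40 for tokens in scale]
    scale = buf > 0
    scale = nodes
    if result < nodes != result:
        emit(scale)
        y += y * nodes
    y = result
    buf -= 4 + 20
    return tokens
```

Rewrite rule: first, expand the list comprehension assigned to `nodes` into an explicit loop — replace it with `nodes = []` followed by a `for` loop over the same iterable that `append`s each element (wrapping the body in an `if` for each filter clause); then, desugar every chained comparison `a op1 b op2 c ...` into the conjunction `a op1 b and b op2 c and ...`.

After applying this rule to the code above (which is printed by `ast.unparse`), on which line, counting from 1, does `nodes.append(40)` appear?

6

Transformed code:
def work(result):
    if 33 >= y and y == 5:
        y = 5 <= scale
    nodes = []
    for tokens in scale:
        nodes.append(40)
    scale = buf > 0
    scale = nodes
    if result < nodes and nodes != result:
        emit(scale)
        y += y * nodes
    y = result
    buf -= 4 + 20
    return tokens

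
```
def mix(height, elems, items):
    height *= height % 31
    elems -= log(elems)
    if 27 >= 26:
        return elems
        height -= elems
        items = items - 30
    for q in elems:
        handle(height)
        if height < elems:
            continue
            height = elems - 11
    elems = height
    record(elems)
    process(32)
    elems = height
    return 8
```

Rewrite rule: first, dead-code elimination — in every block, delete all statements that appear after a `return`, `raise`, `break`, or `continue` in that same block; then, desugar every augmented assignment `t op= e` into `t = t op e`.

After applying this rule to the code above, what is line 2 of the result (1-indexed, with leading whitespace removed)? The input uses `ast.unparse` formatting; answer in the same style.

height = height * (height % 31)

Transformed code:
def mix(height, elems, items):
    height = height * (height % 31)
    elems = elems - log(elems)
    if 27 >= 26:
        return elems
    for q in elems:
        handle(height)
        if height < elems:
            continue
    elems = height
    record(elems)
    process(32)
    elems = height
    return 8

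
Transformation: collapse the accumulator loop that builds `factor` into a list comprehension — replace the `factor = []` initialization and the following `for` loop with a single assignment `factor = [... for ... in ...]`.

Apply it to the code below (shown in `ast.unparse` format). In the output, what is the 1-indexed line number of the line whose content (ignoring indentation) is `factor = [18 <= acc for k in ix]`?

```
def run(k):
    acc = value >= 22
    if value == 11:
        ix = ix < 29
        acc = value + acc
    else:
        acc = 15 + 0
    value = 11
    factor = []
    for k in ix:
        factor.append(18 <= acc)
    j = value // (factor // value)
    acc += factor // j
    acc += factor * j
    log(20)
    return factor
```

9

Transformed code:
def run(k):
    acc = value >= 22
    if value == 11:
        ix = ix < 29
        acc = value + acc
    else:
        acc = 15 + 0
    value = 11
    factor = [18 <= acc for k in ix]
    j = value // (factor // value)
    acc += factor // j
    acc += factor * j
    log(20)
    return factor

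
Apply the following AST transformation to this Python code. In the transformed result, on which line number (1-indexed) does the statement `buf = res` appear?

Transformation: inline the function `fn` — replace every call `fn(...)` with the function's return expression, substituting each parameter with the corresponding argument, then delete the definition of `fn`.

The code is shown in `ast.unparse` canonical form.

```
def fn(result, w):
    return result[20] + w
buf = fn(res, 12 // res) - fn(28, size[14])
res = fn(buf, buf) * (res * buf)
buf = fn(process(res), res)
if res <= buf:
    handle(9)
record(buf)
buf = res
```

Transformed code:
buf = res[20] + 12 // res - (28[20] + size[14])
res = (buf[20] + buf) * (res * buf)
buf = process(res)[20] + res
if res <= buf:
    handle(9)
record(buf)
buf = res

7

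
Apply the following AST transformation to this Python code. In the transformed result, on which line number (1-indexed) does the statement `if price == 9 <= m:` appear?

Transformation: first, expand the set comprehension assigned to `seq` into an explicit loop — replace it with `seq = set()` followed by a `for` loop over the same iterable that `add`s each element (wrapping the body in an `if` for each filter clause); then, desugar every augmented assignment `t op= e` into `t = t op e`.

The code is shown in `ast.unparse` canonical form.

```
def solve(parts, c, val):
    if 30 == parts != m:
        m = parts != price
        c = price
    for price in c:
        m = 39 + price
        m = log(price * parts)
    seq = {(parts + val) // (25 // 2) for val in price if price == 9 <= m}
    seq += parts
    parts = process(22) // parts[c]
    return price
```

10

Transformed code:
def solve(parts, c, val):
    if 30 == parts != m:
        m = parts != price
        c = price
    for price in c:
        m = 39 + price
        m = log(price * parts)
    seq = set()
    for val in price:
        if price == 9 <= m:
            seq.add((parts + val) // (25 // 2))
    seq = seq + parts
    parts = process(22) // parts[c]
    return price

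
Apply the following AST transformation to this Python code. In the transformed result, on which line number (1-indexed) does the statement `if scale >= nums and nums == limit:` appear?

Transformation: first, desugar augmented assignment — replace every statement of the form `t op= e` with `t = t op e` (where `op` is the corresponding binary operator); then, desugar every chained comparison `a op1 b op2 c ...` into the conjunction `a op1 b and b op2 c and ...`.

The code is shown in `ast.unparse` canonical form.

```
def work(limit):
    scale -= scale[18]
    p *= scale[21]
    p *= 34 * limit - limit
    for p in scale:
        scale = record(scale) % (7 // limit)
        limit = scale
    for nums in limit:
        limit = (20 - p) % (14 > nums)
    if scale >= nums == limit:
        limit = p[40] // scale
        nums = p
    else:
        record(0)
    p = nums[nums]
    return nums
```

10

Transformed code:
def work(limit):
    scale = scale - scale[18]
    p = p * scale[21]
    p = p * (34 * limit - limit)
    for p in scale:
        scale = record(scale) % (7 // limit)
        limit = scale
    for nums in limit:
        limit = (20 - p) % (14 > nums)
    if scale >= nums and nums == limit:
        limit = p[40] // scale
        nums = p
    else:
        record(0)
    p = nums[nums]
    return nums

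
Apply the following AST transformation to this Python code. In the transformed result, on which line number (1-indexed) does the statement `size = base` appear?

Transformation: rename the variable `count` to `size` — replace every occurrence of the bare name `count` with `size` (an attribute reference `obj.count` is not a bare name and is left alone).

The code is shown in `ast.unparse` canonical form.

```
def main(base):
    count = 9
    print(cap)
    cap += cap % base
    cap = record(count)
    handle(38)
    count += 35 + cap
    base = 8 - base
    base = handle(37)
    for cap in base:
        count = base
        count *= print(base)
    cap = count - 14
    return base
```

Transformed code:
def main(base):
    size = 9
    print(cap)
    cap += cap % base
    cap = record(size)
    handle(38)
    size += 35 + cap
    base = 8 - base
    base = handle(37)
    for cap in base:
        size = base
        size *= print(base)
    cap = size - 14
    return base

11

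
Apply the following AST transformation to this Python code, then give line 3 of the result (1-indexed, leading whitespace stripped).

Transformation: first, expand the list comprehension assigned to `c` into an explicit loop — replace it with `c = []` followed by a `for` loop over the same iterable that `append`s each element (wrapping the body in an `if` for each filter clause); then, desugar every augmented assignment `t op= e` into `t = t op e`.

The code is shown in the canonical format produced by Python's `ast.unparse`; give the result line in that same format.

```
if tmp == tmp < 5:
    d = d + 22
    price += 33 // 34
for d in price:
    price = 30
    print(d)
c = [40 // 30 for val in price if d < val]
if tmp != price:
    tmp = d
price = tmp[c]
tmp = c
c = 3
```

Transformed code:
if tmp == tmp < 5:
    d = d + 22
    price = price + 33 // 34
for d in price:
    price = 30
    print(d)
c = []
for val in price:
    if d < val:
        c.append(40 // 30)
if tmp != price:
    tmp = d
price = tmp[c]
tmp = c
c = 3

price = price + 33 // 34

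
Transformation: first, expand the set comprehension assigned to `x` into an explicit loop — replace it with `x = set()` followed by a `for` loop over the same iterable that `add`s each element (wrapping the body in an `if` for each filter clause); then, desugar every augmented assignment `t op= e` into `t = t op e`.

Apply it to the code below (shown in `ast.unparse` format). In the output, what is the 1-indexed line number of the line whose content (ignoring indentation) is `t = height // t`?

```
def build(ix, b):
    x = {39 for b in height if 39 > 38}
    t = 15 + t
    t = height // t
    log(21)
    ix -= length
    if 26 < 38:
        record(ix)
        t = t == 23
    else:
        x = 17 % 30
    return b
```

7

Transformed code:
def build(ix, b):
    x = set()
    for b in height:
        if 39 > 38:
            x.add(39)
    t = 15 + t
    t = height // t
    log(21)
    ix = ix - length
    if 26 < 38:
        record(ix)
        t = t == 23
    else:
        x = 17 % 30
    return b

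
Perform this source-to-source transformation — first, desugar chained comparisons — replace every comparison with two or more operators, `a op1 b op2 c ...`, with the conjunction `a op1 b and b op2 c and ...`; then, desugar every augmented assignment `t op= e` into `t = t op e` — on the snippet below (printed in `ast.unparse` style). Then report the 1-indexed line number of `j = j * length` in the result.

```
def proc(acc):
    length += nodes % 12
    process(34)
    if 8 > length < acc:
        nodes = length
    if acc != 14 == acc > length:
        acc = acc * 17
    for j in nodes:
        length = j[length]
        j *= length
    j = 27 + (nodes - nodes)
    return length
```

Transformed code:
def proc(acc):
    length = length + nodes % 12
    process(34)
    if 8 > length and length < acc:
        nodes = length
    if acc != 14 and 14 == acc and (acc > length):
        acc = acc * 17
    for j in nodes:
        length = j[length]
        j = j * length
    j = 27 + (nodes - nodes)
    return length

10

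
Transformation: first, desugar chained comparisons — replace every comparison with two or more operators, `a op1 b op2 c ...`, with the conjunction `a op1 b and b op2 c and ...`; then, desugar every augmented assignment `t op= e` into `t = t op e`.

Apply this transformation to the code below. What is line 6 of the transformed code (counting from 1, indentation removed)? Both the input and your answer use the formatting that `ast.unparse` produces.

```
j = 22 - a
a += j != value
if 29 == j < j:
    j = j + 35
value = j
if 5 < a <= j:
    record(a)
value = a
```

Transformed code:
j = 22 - a
a = a + (j != value)
if 29 == j and j < j:
    j = j + 35
value = j
if 5 < a and a <= j:
    record(a)
value = a

if 5 < a and a <= j:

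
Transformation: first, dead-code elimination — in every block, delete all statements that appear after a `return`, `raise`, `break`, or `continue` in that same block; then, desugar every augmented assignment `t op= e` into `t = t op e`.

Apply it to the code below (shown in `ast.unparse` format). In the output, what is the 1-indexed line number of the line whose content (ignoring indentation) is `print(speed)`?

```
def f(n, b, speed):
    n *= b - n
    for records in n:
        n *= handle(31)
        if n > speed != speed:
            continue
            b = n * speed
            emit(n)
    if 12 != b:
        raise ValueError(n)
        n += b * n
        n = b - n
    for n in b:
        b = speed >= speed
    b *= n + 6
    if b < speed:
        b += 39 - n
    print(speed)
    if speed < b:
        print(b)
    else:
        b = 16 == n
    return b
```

Transformed code:
def f(n, b, speed):
    n = n * (b - n)
    for records in n:
        n = n * handle(31)
        if n > speed != speed:
            continue
    if 12 != b:
        raise ValueError(n)
    for n in b:
        b = speed >= speed
    b = b * (n + 6)
    if b < speed:
        b = b + (39 - n)
    print(speed)
    if speed < b:
        print(b)
    else:
        b = 16 == n
    return b

14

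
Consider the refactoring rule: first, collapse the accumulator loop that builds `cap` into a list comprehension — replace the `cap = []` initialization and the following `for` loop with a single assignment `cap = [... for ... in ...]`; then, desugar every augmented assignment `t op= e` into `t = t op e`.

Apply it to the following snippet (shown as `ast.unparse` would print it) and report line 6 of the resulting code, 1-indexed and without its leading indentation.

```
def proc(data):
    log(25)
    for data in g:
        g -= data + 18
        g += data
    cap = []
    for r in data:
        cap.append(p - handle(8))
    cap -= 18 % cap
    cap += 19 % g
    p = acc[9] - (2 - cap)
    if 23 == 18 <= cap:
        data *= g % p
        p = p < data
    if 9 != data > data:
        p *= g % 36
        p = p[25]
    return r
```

Transformed code:
def proc(data):
    log(25)
    for data in g:
        g = g - (data + 18)
        g = g + data
    cap = [p - handle(8) for r in data]
    cap = cap - 18 % cap
    cap = cap + 19 % g
    p = acc[9] - (2 - cap)
    if 23 == 18 <= cap:
        data = data * (g % p)
        p = p < data
    if 9 != data > data:
        p = p * (g % 36)
        p = p[25]
    return r

cap = [p - handle(8) for r in data]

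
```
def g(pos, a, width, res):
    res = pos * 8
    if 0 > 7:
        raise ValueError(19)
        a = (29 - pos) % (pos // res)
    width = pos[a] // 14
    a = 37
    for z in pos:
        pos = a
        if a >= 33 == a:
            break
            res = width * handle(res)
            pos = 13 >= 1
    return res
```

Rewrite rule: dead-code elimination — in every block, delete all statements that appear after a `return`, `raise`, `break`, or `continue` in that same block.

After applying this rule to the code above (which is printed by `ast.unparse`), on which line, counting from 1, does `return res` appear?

11

Transformed code:
def g(pos, a, width, res):
    res = pos * 8
    if 0 > 7:
        raise ValueError(19)
    width = pos[a] // 14
    a = 37
    for z in pos:
        pos = a
        if a >= 33 == a:
            break
    return res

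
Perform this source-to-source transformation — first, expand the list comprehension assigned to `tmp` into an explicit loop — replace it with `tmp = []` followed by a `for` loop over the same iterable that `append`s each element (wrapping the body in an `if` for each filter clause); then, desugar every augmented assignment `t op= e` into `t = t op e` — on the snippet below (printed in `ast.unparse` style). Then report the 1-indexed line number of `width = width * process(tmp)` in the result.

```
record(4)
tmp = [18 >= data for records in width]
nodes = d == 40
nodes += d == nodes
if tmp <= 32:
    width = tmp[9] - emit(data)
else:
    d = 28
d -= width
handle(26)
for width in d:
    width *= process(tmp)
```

14

Transformed code:
record(4)
tmp = []
for records in width:
    tmp.append(18 >= data)
nodes = d == 40
nodes = nodes + (d == nodes)
if tmp <= 32:
    width = tmp[9] - emit(data)
else:
    d = 28
d = d - width
handle(26)
for width in d:
    width = width * process(tmp)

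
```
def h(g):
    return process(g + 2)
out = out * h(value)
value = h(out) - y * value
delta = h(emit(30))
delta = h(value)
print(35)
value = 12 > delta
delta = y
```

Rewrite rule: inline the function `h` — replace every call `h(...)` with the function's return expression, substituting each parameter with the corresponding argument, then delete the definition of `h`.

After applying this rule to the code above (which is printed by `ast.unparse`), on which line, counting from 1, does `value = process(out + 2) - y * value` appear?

Transformed code:
out = out * process(value + 2)
value = process(out + 2) - y * value
delta = process(emit(30) + 2)
delta = process(value + 2)
print(35)
value = 12 > delta
delta = y

2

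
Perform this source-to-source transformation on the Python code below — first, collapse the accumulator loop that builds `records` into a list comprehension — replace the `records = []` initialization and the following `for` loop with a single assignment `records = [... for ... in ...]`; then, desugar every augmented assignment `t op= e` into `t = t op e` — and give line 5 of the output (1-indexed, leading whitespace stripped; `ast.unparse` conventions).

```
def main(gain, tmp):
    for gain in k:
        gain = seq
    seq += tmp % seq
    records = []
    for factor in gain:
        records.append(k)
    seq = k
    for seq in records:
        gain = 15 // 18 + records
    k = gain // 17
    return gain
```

Transformed code:
def main(gain, tmp):
    for gain in k:
        gain = seq
    seq = seq + tmp % seq
    records = [k for factor in gain]
    seq = k
    for seq in records:
        gain = 15 // 18 + records
    k = gain // 17
    return gain

records = [k for factor in gain]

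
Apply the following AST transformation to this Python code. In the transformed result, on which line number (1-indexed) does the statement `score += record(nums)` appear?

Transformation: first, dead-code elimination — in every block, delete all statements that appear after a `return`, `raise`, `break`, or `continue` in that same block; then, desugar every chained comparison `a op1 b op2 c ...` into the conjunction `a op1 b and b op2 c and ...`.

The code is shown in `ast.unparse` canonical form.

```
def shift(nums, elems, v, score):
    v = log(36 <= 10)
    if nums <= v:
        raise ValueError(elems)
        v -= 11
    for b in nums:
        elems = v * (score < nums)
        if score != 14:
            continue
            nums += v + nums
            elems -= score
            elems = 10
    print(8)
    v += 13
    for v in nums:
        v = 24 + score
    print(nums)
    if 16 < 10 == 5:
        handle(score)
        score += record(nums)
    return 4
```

16

Transformed code:
def shift(nums, elems, v, score):
    v = log(36 <= 10)
    if nums <= v:
        raise ValueError(elems)
    for b in nums:
        elems = v * (score < nums)
        if score != 14:
            continue
    print(8)
    v += 13
    for v in nums:
        v = 24 + score
    print(nums)
    if 16 < 10 and 10 == 5:
        handle(score)
        score += record(nums)
    return 4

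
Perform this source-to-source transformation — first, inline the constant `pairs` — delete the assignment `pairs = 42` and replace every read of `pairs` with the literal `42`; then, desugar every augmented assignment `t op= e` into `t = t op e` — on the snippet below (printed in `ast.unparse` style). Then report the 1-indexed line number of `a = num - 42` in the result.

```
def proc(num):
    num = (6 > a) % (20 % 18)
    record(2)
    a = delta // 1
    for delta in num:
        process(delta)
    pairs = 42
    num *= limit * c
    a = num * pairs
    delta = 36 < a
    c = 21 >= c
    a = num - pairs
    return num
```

11

Transformed code:
def proc(num):
    num = (6 > a) % (20 % 18)
    record(2)
    a = delta // 1
    for delta in num:
        process(delta)
    num = num * (limit * c)
    a = num * 42
    delta = 36 < a
    c = 21 >= c
    a = num - 42
    return num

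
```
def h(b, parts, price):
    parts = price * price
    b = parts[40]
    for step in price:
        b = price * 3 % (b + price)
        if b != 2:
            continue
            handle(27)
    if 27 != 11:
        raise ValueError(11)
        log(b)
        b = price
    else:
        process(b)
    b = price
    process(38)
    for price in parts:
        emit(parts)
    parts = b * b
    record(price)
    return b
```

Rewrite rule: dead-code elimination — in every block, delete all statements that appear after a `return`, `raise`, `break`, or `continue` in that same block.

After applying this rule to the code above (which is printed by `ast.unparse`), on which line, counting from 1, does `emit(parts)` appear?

Transformed code:
def h(b, parts, price):
    parts = price * price
    b = parts[40]
    for step in price:
        b = price * 3 % (b + price)
        if b != 2:
            continue
    if 27 != 11:
        raise ValueError(11)
    else:
        process(b)
    b = price
    process(38)
    for price in parts:
        emit(parts)
    parts = b * b
    record(price)
    return b

15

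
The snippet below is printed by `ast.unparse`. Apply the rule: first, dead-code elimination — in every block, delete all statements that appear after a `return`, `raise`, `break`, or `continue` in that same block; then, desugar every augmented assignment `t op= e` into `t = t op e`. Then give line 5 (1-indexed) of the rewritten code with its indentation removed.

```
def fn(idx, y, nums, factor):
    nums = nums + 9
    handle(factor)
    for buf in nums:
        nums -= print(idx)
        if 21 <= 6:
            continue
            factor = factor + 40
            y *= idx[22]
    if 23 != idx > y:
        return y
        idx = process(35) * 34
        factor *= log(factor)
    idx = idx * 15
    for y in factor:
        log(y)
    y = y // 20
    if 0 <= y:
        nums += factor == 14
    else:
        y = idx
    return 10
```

Transformed code:
def fn(idx, y, nums, factor):
    nums = nums + 9
    handle(factor)
    for buf in nums:
        nums = nums - print(idx)
        if 21 <= 6:
            continue
    if 23 != idx > y:
        return y
    idx = idx * 15
    for y in factor:
        log(y)
    y = y // 20
    if 0 <= y:
        nums = nums + (factor == 14)
    else:
        y = idx
    return 10

nums = nums - print(idx)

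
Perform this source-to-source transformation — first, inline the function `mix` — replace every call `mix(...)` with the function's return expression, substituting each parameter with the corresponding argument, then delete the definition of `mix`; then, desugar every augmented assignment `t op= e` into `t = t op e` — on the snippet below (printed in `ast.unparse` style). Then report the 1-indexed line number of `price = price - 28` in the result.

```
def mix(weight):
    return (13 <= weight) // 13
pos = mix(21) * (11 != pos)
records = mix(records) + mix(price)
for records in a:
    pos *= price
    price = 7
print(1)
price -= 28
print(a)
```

7

Transformed code:
pos = (13 <= 21) // 13 * (11 != pos)
records = (13 <= records) // 13 + (13 <= price) // 13
for records in a:
    pos = pos * price
    price = 7
print(1)
price = price - 28
print(a)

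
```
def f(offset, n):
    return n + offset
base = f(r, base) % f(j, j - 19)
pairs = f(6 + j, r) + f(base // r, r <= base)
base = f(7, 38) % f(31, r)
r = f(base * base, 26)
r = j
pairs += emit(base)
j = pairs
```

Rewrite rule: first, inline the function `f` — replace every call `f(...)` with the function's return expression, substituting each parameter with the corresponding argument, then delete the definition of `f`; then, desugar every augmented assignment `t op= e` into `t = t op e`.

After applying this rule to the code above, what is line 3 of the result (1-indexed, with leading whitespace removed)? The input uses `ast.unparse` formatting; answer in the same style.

Transformed code:
base = (base + r) % (j - 19 + j)
pairs = r + (6 + j) + ((r <= base) + base // r)
base = (38 + 7) % (r + 31)
r = 26 + base * base
r = j
pairs = pairs + emit(base)
j = pairs

base = (38 + 7) % (r + 31)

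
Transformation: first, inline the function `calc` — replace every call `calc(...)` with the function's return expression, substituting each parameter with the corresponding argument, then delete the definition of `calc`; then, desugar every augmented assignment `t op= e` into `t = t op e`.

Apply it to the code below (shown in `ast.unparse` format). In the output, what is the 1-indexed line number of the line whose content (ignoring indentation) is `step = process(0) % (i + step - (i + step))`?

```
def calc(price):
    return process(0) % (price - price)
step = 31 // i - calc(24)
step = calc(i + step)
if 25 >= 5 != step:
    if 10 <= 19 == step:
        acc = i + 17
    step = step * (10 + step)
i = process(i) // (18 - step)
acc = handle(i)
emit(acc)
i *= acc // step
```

2

Transformed code:
step = 31 // i - process(0) % (24 - 24)
step = process(0) % (i + step - (i + step))
if 25 >= 5 != step:
    if 10 <= 19 == step:
        acc = i + 17
    step = step * (10 + step)
i = process(i) // (18 - step)
acc = handle(i)
emit(acc)
i = i * (acc // step)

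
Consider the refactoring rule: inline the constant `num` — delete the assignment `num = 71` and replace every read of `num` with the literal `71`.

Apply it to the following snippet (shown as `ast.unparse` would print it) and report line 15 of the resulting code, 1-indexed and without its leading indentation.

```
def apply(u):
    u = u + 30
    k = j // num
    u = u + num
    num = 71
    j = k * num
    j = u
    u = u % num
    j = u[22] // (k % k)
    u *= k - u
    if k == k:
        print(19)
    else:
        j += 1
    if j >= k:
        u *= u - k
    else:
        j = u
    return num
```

Transformed code:
def apply(u):
    u = u + 30
    k = j // 71
    u = u + 71
    j = k * 71
    j = u
    u = u % 71
    j = u[22] // (k % k)
    u *= k - u
    if k == k:
        print(19)
    else:
        j += 1
    if j >= k:
        u *= u - k
    else:
        j = u
    return 71

u *= u - k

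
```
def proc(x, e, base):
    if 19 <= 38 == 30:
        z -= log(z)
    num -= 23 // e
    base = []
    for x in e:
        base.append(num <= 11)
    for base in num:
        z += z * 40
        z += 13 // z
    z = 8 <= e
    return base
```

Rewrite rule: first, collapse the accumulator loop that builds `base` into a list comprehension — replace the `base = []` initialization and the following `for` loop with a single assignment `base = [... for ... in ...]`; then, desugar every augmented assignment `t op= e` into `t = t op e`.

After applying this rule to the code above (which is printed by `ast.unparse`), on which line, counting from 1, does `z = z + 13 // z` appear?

8

Transformed code:
def proc(x, e, base):
    if 19 <= 38 == 30:
        z = z - log(z)
    num = num - 23 // e
    base = [num <= 11 for x in e]
    for base in num:
        z = z + z * 40
        z = z + 13 // z
    z = 8 <= e
    return base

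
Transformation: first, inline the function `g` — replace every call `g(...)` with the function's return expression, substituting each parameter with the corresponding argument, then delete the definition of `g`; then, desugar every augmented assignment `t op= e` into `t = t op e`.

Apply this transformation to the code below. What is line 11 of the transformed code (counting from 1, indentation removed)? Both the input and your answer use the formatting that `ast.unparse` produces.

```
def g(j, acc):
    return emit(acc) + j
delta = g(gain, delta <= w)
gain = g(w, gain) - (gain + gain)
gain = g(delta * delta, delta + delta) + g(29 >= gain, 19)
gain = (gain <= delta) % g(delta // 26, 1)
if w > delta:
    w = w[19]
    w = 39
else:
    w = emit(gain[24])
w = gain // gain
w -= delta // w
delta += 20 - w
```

Transformed code:
delta = emit(delta <= w) + gain
gain = emit(gain) + w - (gain + gain)
gain = emit(delta + delta) + delta * delta + (emit(19) + (29 >= gain))
gain = (gain <= delta) % (emit(1) + delta // 26)
if w > delta:
    w = w[19]
    w = 39
else:
    w = emit(gain[24])
w = gain // gain
w = w - delta // w
delta = delta + (20 - w)

w = w - delta // w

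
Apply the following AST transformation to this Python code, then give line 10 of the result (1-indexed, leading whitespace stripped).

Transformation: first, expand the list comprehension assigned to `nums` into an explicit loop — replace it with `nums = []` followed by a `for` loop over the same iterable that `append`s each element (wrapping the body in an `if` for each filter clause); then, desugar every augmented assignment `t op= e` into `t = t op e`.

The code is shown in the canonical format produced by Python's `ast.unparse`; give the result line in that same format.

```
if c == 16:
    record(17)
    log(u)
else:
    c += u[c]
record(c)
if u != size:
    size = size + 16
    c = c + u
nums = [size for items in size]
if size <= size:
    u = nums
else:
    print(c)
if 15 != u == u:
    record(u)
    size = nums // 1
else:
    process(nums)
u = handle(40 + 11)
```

nums = []

Transformed code:
if c == 16:
    record(17)
    log(u)
else:
    c = c + u[c]
record(c)
if u != size:
    size = size + 16
    c = c + u
nums = []
for items in size:
    nums.append(size)
if size <= size:
    u = nums
else:
    print(c)
if 15 != u == u:
    record(u)
    size = nums // 1
else:
    process(nums)
u = handle(40 + 11)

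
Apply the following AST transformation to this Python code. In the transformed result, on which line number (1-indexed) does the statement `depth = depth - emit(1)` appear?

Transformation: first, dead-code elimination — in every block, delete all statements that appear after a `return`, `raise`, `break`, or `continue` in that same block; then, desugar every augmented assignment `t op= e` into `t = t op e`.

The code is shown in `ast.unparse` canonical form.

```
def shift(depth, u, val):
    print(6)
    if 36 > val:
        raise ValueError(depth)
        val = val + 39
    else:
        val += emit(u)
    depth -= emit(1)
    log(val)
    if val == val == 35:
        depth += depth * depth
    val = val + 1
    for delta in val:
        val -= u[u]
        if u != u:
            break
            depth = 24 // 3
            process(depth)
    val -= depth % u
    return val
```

7

Transformed code:
def shift(depth, u, val):
    print(6)
    if 36 > val:
        raise ValueError(depth)
    else:
        val = val + emit(u)
    depth = depth - emit(1)
    log(val)
    if val == val == 35:
        depth = depth + depth * depth
    val = val + 1
    for delta in val:
        val = val - u[u]
        if u != u:
            break
    val = val - depth % u
    return val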